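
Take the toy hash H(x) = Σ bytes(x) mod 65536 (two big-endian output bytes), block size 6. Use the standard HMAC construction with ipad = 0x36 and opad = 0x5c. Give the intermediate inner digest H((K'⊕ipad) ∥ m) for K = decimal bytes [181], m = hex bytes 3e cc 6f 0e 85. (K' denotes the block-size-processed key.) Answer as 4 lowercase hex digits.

039d

Key decimal bytes [181] = b5 is 1 byte ≤ B = 6; zero-pad to 6 bytes: K' = b5 00 00 00 00 00.
K' ⊕ ipad = 83 36 36 36 36 36.
Inner input = 83 36 36 36 36 36 ∥ 3e cc 6f 0e 85.
Inner hash: sum = 131+54+54+54+54+54+62+204+111+14+133 = 925 → 03 9d.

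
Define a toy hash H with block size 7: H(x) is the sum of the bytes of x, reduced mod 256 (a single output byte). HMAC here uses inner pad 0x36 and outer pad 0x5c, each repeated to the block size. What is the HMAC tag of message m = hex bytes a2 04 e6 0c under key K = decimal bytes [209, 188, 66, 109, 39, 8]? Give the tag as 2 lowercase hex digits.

Key decimal bytes [209, 188, 66, 109, 39, 8] = d1 bc 42 6d 27 08 is 6 bytes ≤ B = 7; zero-pad to 7 bytes: K' = d1 bc 42 6d 27 08 00.
K' ⊕ ipad = e7 8a 74 5b 11 3e 36.  K' ⊕ opad = 8d e0 1e 31 7b 54 5c.
Inner input = (K'⊕ipad) ∥ m = e7 8a 74 5b 11 3e 36 ∥ a2 04 e6 0c.
Inner hash: sum = 231+138+116+91+17+62+54+162+4+230+12 = 1117; mod 256 = 93 → 5d.
Outer input = (K'⊕opad) ∥ inner = 8d e0 1e 31 7b 54 5c ∥ 5d.
Outer hash (tag): sum = 141+224+30+49+123+84+92+93 = 836; mod 256 = 68 → 44.

44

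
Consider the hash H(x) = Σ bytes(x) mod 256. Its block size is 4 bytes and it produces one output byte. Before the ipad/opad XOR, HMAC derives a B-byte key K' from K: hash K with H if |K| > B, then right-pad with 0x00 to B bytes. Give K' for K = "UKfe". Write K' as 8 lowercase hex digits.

554b6665

Key "UKfe" = 55 4b 66 65 is exactly B = 4 bytes: K' = 55 4b 66 65.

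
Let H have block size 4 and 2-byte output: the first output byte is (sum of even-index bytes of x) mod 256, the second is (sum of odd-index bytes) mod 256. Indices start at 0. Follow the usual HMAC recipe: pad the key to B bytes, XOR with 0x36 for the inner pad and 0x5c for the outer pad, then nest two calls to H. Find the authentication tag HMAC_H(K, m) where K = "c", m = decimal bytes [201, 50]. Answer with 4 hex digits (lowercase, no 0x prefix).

Key "c" = 63 is 1 byte ≤ B = 4; zero-pad to 4 bytes: K' = 63 00 00 00.
K' ⊕ ipad = 55 36 36 36.  K' ⊕ opad = 3f 5c 5c 5c.
Inner input = (K'⊕ipad) ∥ m = 55 36 36 36 ∥ c9 32.
Inner hash: even-index sum = 340 mod 256 = 84; odd-index sum = 158 mod 256 = 158 → 54 9e.
Outer input = (K'⊕opad) ∥ inner = 3f 5c 5c 5c ∥ 54 9e.
Outer hash (tag): even-index sum = 239 mod 256 = 239; odd-index sum = 342 mod 256 = 86 → ef 56.

ef56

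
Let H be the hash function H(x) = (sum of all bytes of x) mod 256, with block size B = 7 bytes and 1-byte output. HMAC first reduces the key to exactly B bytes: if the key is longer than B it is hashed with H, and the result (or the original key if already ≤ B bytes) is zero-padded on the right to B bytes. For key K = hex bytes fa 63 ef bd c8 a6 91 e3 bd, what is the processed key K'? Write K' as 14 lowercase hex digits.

a8000000000000

|K| = 9 > B = 7, so first hash the key.
H(K): sum = 250+99+239+189+200+166+145+227+189 = 1704; mod 256 = 168 → a8.
Zero-pad H(K) = a8 to 7 bytes: K' = a8 00 00 00 00 00 00.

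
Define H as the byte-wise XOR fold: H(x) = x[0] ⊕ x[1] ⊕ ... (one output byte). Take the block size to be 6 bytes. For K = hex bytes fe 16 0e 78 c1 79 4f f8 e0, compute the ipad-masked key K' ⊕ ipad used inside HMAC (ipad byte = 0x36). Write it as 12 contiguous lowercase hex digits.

473636363636

Key hex bytes fe 16 0e 78 c1 79 4f f8 e0 is 9 bytes > B = 6, so hash it first: H(key) = 71, then zero-pad to 6 bytes: K' = 71 00 00 00 00 00.
XOR each byte with 0x36: 71⊕36=47, 00⊕36=36, 00⊕36=36, 00⊕36=36, 00⊕36=36, 00⊕36=36.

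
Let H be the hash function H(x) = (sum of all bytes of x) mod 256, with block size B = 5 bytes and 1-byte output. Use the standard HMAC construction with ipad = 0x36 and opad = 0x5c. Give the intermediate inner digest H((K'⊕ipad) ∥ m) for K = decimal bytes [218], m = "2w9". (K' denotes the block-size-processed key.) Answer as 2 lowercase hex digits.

Key decimal bytes [218] = da is 1 byte ≤ B = 5; zero-pad to 5 bytes: K' = da 00 00 00 00.
K' ⊕ ipad = ec 36 36 36 36.
Inner input = ec 36 36 36 36 ∥ 32 77 39.
Inner hash: sum = 236+54+54+54+54+50+119+57 = 678; mod 256 = 166 → a6.

a6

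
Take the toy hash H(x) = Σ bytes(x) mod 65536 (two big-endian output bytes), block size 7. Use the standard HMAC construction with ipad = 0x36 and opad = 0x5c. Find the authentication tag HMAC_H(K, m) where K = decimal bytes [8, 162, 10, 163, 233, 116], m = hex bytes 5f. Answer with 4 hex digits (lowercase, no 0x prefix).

043c

Key decimal bytes [8, 162, 10, 163, 233, 116] = 08 a2 0a a3 e9 74 is 6 bytes ≤ B = 7; zero-pad to 7 bytes: K' = 08 a2 0a a3 e9 74 00.
K' ⊕ ipad = 3e 94 3c 95 df 42 36.  K' ⊕ opad = 54 fe 56 ff b5 28 5c.
Inner input = (K'⊕ipad) ∥ m = 3e 94 3c 95 df 42 36 ∥ 5f.
Inner hash: sum = 62+148+60+149+223+66+54+95 = 857 → 03 59.
Outer input = (K'⊕opad) ∥ inner = 54 fe 56 ff b5 28 5c ∥ 03 59.
Outer hash (tag): sum = 84+254+86+255+181+40+92+3+89 = 1084 → 04 3c.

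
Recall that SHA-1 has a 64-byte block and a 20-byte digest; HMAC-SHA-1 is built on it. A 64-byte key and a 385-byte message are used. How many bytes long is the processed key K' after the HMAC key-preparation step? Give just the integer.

Key is 64 ≤ 64 bytes, zero-padded: |K'| = 64.

64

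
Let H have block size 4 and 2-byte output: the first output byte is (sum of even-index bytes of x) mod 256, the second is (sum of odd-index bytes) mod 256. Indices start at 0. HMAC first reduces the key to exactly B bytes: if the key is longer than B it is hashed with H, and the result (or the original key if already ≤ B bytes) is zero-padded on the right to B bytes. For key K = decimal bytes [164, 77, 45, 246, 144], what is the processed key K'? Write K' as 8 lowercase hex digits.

61430000

|K| = 5 > B = 4, so first hash the key.
H(K): even-index sum = 353 mod 256 = 97; odd-index sum = 323 mod 256 = 67 → 61 43.
Zero-pad H(K) = 61 43 to 4 bytes: K' = 61 43 00 00.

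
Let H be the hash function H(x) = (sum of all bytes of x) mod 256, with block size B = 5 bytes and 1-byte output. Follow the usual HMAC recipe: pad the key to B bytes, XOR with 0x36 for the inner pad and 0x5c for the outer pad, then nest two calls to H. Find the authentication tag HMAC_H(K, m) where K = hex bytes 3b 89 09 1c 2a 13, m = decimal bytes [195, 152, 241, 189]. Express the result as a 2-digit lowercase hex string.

Key hex bytes 3b 89 09 1c 2a 13 is 6 bytes > B = 5, so hash it first: H(key) = 26, then zero-pad to 5 bytes: K' = 26 00 00 00 00.
K' ⊕ ipad = 10 36 36 36 36.  K' ⊕ opad = 7a 5c 5c 5c 5c.
Inner input = (K'⊕ipad) ∥ m = 10 36 36 36 36 ∥ c3 98 f1 bd.
Inner hash: sum = 16+54+54+54+54+195+152+241+189 = 1009; mod 256 = 241 → f1.
Outer input = (K'⊕opad) ∥ inner = 7a 5c 5c 5c 5c ∥ f1.
Outer hash (tag): sum = 122+92+92+92+92+241 = 731; mod 256 = 219 → db.

db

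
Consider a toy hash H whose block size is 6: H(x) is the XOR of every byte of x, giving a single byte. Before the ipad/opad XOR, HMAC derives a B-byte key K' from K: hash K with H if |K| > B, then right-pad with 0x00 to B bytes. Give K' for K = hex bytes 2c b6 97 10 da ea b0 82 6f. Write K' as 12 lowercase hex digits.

700000000000

|K| = 9 > B = 6, so first hash the key.
H(K): XOR 2c⊕b6⊕97⊕10⊕da⊕ea⊕b0⊕82⊕6f = 70.
Zero-pad H(K) = 70 to 6 bytes: K' = 70 00 00 00 00 00.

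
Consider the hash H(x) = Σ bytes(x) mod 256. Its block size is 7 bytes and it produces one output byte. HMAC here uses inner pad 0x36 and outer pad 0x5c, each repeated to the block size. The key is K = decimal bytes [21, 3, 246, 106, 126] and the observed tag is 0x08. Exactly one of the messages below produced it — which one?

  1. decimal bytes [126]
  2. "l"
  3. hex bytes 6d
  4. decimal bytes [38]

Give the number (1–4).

Key decimal bytes [21, 3, 246, 106, 126] = 15 03 f6 6a 7e is 5 bytes ≤ B = 7; zero-pad to 7 bytes: K' = 15 03 f6 6a 7e 00 00.
K' ⊕ ipad = 23 35 c0 5c 48 36 36; K' ⊕ opad = 49 5f aa 36 22 5c 5c.
m1: inner = H(23 35 c0 5c 48 36 36 7e) = a6; tag = H(49 5f aa 36 22 5c 5c a6) = 08 ← matches
m2: inner = H(23 35 c0 5c 48 36 36 6c) = 94; tag = H(49 5f aa 36 22 5c 5c 94) = f6
m3: inner = H(23 35 c0 5c 48 36 36 6d) = 95; tag = H(49 5f aa 36 22 5c 5c 95) = f7
m4: inner = H(23 35 c0 5c 48 36 36 26) = 4e; tag = H(49 5f aa 36 22 5c 5c 4e) = b0

1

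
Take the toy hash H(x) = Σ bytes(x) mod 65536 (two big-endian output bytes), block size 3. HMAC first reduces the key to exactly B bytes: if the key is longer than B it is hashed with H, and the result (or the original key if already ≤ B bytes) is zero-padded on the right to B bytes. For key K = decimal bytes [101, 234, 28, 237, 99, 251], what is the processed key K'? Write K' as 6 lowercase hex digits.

|K| = 6 > B = 3, so first hash the key.
H(K): sum = 101+234+28+237+99+251 = 950 → 03 b6.
Zero-pad H(K) = 03 b6 to 3 bytes: K' = 03 b6 00.

03b600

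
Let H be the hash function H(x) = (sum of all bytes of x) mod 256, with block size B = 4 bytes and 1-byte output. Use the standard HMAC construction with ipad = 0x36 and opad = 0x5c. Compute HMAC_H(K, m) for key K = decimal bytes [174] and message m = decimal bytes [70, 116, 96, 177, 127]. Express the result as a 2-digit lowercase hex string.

8a

Key decimal bytes [174] = ae is 1 byte ≤ B = 4; zero-pad to 4 bytes: K' = ae 00 00 00.
K' ⊕ ipad = 98 36 36 36.  K' ⊕ opad = f2 5c 5c 5c.
Inner input = (K'⊕ipad) ∥ m = 98 36 36 36 ∥ 46 74 60 b1 7f.
Inner hash: sum = 152+54+54+54+70+116+96+177+127 = 900; mod 256 = 132 → 84.
Outer input = (K'⊕opad) ∥ inner = f2 5c 5c 5c ∥ 84.
Outer hash (tag): sum = 242+92+92+92+132 = 650; mod 256 = 138 → 8a.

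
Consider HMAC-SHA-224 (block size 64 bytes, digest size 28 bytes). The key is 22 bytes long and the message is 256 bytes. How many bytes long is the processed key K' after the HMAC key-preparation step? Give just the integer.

Key is 22 ≤ 64 bytes, zero-padded: |K'| = 64.

64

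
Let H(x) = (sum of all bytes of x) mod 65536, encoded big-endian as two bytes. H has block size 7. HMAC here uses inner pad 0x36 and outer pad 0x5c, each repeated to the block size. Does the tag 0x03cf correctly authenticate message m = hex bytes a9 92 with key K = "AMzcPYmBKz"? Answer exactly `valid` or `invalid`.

invalid

Key "AMzcPYmBKz" = 41 4d 7a 63 50 59 6d 42 4b 7a is 10 bytes > B = 7, so hash it first: H(key) = 03 88, then zero-pad to 7 bytes: K' = 03 88 00 00 00 00 00.
K' ⊕ ipad = 35 be 36 36 36 36 36; K' ⊕ opad = 5f d4 5c 5c 5c 5c 5c.
Inner hash: sum = 53+190+54+54+54+54+54+169+146 = 828 → 03 3c.
Outer hash (recomputed tag): sum = 95+212+92+92+92+92+92+3+60 = 830 → 03 3e.
Recomputed tag = 033e; claimed = 03cf → mismatch.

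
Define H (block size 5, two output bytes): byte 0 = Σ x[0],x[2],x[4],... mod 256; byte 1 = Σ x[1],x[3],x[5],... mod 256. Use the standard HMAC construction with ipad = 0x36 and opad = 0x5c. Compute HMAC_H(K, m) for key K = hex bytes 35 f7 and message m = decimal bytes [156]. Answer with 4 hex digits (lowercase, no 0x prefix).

Key hex bytes 35 f7 is 2 bytes ≤ B = 5; zero-pad to 5 bytes: K' = 35 f7 00 00 00.
K' ⊕ ipad = 03 c1 36 36 36.  K' ⊕ opad = 69 ab 5c 5c 5c.
Inner input = (K'⊕ipad) ∥ m = 03 c1 36 36 36 ∥ 9c.
Inner hash: even-index sum = 111 mod 256 = 111; odd-index sum = 403 mod 256 = 147 → 6f 93.
Outer input = (K'⊕opad) ∥ inner = 69 ab 5c 5c 5c ∥ 6f 93.
Outer hash (tag): even-index sum = 436 mod 256 = 180; odd-index sum = 374 mod 256 = 118 → b4 76.

b476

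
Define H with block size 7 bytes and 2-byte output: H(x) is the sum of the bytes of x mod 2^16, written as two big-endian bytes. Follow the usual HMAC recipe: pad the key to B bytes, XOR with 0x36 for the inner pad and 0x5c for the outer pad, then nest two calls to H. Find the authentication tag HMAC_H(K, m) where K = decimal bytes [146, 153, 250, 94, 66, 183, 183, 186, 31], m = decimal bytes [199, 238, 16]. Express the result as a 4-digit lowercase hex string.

02b8

Key decimal bytes [146, 153, 250, 94, 66, 183, 183, 186, 31] = 92 99 fa 5e 42 b7 b7 ba 1f is 9 bytes > B = 7, so hash it first: H(key) = 05 0c, then zero-pad to 7 bytes: K' = 05 0c 00 00 00 00 00.
K' ⊕ ipad = 33 3a 36 36 36 36 36.  K' ⊕ opad = 59 50 5c 5c 5c 5c 5c.
Inner input = (K'⊕ipad) ∥ m = 33 3a 36 36 36 36 36 ∥ c7 ee 10.
Inner hash: sum = 51+58+54+54+54+54+54+199+238+16 = 832 → 03 40.
Outer input = (K'⊕opad) ∥ inner = 59 50 5c 5c 5c 5c 5c ∥ 03 40.
Outer hash (tag): sum = 89+80+92+92+92+92+92+3+64 = 696 → 02 b8.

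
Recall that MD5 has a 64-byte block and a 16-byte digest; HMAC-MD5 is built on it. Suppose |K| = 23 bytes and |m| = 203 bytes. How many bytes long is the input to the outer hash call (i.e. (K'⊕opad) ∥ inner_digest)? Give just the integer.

80

Key is 23 ≤ 64 bytes, zero-padded: |K'| = 64.
Outer input = (K'⊕opad) ∥ H(inner) → 64 + 16 = 80 bytes.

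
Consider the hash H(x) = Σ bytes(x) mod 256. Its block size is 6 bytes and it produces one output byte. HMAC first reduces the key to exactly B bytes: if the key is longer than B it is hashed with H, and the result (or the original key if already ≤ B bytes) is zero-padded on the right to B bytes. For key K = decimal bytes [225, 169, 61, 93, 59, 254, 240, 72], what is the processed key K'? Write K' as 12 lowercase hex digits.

|K| = 8 > B = 6, so first hash the key.
H(K): sum = 225+169+61+93+59+254+240+72 = 1173; mod 256 = 149 → 95.
Zero-pad H(K) = 95 to 6 bytes: K' = 95 00 00 00 00 00.

950000000000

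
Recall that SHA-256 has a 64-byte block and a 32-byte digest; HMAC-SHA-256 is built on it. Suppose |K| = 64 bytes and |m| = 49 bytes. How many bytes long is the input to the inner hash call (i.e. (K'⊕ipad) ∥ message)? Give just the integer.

Key is 64 ≤ 64 bytes, zero-padded: |K'| = 64.
Inner input = (K'⊕ipad) ∥ m → 64 + 49 = 113 bytes.

113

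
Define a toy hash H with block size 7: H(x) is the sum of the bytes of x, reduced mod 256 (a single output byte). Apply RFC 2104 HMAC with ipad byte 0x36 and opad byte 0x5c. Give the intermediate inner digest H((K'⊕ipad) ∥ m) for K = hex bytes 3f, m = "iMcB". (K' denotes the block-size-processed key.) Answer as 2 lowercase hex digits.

Key hex bytes 3f is 1 byte ≤ B = 7; zero-pad to 7 bytes: K' = 3f 00 00 00 00 00 00.
K' ⊕ ipad = 09 36 36 36 36 36 36.
Inner input = 09 36 36 36 36 36 36 ∥ 69 4d 63 42.
Inner hash: sum = 9+54+54+54+54+54+54+105+77+99+66 = 680; mod 256 = 168 → a8.

a8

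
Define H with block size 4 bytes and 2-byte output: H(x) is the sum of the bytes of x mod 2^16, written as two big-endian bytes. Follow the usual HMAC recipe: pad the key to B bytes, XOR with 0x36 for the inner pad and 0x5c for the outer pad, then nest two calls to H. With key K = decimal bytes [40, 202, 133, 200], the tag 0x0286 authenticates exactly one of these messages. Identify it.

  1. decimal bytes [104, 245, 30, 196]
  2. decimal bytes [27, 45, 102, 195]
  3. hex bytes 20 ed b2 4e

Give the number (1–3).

1

Key decimal bytes [40, 202, 133, 200] = 28 ca 85 c8 is exactly B = 4 bytes: K' = 28 ca 85 c8.
K' ⊕ ipad = 1e fc b3 fe; K' ⊕ opad = 74 96 d9 94.
m1: inner = H(1e fc b3 fe 68 f5 1e c4) = 05 0a; tag = H(74 96 d9 94 05 0a) = 0286 ← matches
m2: inner = H(1e fc b3 fe 1b 2d 66 c3) = 04 3c; tag = H(74 96 d9 94 04 3c) = 02b7
m3: inner = H(1e fc b3 fe 20 ed b2 4e) = 04 d8; tag = H(74 96 d9 94 04 d8) = 0353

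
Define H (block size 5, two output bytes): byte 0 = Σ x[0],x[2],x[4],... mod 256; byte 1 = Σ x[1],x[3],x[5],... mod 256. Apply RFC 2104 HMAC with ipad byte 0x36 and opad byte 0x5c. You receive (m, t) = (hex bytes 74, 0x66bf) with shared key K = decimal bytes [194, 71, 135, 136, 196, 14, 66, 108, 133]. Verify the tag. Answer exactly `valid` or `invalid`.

Key decimal bytes [194, 71, 135, 136, 196, 14, 66, 108, 133] = c2 47 87 88 c4 0e 42 6c 85 is 9 bytes > B = 5, so hash it first: H(key) = d4 49, then zero-pad to 5 bytes: K' = d4 49 00 00 00.
K' ⊕ ipad = e2 7f 36 36 36; K' ⊕ opad = 88 15 5c 5c 5c.
Inner hash: even-index sum = 334 mod 256 = 78; odd-index sum = 297 mod 256 = 41 → 4e 29.
Outer hash (recomputed tag): even-index sum = 361 mod 256 = 105; odd-index sum = 191 mod 256 = 191 → 69 bf.
Recomputed tag = 69bf; claimed = 66bf → mismatch.

invalid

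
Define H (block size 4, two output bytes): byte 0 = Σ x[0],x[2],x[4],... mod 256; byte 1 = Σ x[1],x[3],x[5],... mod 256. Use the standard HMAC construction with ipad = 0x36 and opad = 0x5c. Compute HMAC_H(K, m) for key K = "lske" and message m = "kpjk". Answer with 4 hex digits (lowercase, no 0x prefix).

Key "lske" = 6c 73 6b 65 is exactly B = 4 bytes: K' = 6c 73 6b 65.
K' ⊕ ipad = 5a 45 5d 53.  K' ⊕ opad = 30 2f 37 39.
Inner input = (K'⊕ipad) ∥ m = 5a 45 5d 53 ∥ 6b 70 6a 6b.
Inner hash: even-index sum = 396 mod 256 = 140; odd-index sum = 371 mod 256 = 115 → 8c 73.
Outer input = (K'⊕opad) ∥ inner = 30 2f 37 39 ∥ 8c 73.
Outer hash (tag): even-index sum = 243 mod 256 = 243; odd-index sum = 219 mod 256 = 219 → f3 db.

f3db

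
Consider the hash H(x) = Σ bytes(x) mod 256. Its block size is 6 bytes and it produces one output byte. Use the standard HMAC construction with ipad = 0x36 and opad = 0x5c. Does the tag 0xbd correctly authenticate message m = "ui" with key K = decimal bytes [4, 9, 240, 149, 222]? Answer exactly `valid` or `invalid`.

invalid

Key decimal bytes [4, 9, 240, 149, 222] = 04 09 f0 95 de is 5 bytes ≤ B = 6; zero-pad to 6 bytes: K' = 04 09 f0 95 de 00.
K' ⊕ ipad = 32 3f c6 a3 e8 36; K' ⊕ opad = 58 55 ac c9 82 5c.
Inner hash: sum = 50+63+198+163+232+54+117+105 = 982; mod 256 = 214 → d6.
Outer hash (recomputed tag): sum = 88+85+172+201+130+92+214 = 982; mod 256 = 214 → d6.
Recomputed tag = d6; claimed = bd → mismatch.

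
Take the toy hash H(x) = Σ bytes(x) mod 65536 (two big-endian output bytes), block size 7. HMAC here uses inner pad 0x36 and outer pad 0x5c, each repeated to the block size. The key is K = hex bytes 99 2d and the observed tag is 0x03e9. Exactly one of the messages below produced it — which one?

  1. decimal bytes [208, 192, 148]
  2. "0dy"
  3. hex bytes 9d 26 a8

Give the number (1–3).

Key hex bytes 99 2d is 2 bytes ≤ B = 7; zero-pad to 7 bytes: K' = 99 2d 00 00 00 00 00.
K' ⊕ ipad = af 1b 36 36 36 36 36; K' ⊕ opad = c5 71 5c 5c 5c 5c 5c.
m1: inner = H(af 1b 36 36 36 36 36 d0 c0 94) = 03 fc; tag = H(c5 71 5c 5c 5c 5c 5c 03 fc) = 0401
m2: inner = H(af 1b 36 36 36 36 36 30 64 79) = 02 e5; tag = H(c5 71 5c 5c 5c 5c 5c 02 e5) = 03e9 ← matches
m3: inner = H(af 1b 36 36 36 36 36 9d 26 a8) = 03 43; tag = H(c5 71 5c 5c 5c 5c 5c 03 43) = 0348

2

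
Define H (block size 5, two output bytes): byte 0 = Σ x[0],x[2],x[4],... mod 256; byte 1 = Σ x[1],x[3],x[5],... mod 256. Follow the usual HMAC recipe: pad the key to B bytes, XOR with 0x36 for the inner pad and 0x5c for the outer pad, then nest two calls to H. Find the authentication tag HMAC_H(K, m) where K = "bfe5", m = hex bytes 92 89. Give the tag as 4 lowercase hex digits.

Key "bfe5" = 62 66 65 35 is 4 bytes ≤ B = 5; zero-pad to 5 bytes: K' = 62 66 65 35 00.
K' ⊕ ipad = 54 50 53 03 36.  K' ⊕ opad = 3e 3a 39 69 5c.
Inner input = (K'⊕ipad) ∥ m = 54 50 53 03 36 ∥ 92 89.
Inner hash: even-index sum = 358 mod 256 = 102; odd-index sum = 229 mod 256 = 229 → 66 e5.
Outer input = (K'⊕opad) ∥ inner = 3e 3a 39 69 5c ∥ 66 e5.
Outer hash (tag): even-index sum = 440 mod 256 = 184; odd-index sum = 265 mod 256 = 9 → b8 09.

b809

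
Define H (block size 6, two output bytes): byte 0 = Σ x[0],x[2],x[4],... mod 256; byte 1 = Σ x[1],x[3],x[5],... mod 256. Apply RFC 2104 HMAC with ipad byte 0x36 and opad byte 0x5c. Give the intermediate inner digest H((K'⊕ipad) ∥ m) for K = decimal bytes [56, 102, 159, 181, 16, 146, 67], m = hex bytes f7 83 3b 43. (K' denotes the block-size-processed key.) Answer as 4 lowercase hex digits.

Key decimal bytes [56, 102, 159, 181, 16, 146, 67] = 38 66 9f b5 10 92 43 is 7 bytes > B = 6, so hash it first: H(key) = 2a ad, then zero-pad to 6 bytes: K' = 2a ad 00 00 00 00.
K' ⊕ ipad = 1c 9b 36 36 36 36.
Inner input = 1c 9b 36 36 36 36 ∥ f7 83 3b 43.
Inner hash: even-index sum = 442 mod 256 = 186; odd-index sum = 461 mod 256 = 205 → ba cd.

bacd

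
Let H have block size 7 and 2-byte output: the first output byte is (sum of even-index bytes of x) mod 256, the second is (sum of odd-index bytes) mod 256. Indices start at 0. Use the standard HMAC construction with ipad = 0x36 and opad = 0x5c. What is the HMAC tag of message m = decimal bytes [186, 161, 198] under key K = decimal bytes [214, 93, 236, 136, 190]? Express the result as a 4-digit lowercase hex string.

574a

Key decimal bytes [214, 93, 236, 136, 190] = d6 5d ec 88 be is 5 bytes ≤ B = 7; zero-pad to 7 bytes: K' = d6 5d ec 88 be 00 00.
K' ⊕ ipad = e0 6b da be 88 36 36.  K' ⊕ opad = 8a 01 b0 d4 e2 5c 5c.
Inner input = (K'⊕ipad) ∥ m = e0 6b da be 88 36 36 ∥ ba a1 c6.
Inner hash: even-index sum = 793 mod 256 = 25; odd-index sum = 735 mod 256 = 223 → 19 df.
Outer input = (K'⊕opad) ∥ inner = 8a 01 b0 d4 e2 5c 5c ∥ 19 df.
Outer hash (tag): even-index sum = 855 mod 256 = 87; odd-index sum = 330 mod 256 = 74 → 57 4a.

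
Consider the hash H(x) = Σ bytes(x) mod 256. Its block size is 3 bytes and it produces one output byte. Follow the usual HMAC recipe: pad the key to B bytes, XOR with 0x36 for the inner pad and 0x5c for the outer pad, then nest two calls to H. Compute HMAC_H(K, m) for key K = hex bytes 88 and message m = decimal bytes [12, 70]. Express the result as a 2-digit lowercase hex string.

Key hex bytes 88 is 1 byte ≤ B = 3; zero-pad to 3 bytes: K' = 88 00 00.
K' ⊕ ipad = be 36 36.  K' ⊕ opad = d4 5c 5c.
Inner input = (K'⊕ipad) ∥ m = be 36 36 ∥ 0c 46.
Inner hash: sum = 190+54+54+12+70 = 380; mod 256 = 124 → 7c.
Outer input = (K'⊕opad) ∥ inner = d4 5c 5c ∥ 7c.
Outer hash (tag): sum = 212+92+92+124 = 520; mod 256 = 8 → 08.

08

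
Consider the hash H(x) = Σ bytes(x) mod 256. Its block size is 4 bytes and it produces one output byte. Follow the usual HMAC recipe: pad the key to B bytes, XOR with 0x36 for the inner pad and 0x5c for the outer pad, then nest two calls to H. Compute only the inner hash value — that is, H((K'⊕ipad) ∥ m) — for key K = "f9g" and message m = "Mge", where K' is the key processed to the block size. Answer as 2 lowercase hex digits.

ff

Key "f9g" = 66 39 67 is 3 bytes ≤ B = 4; zero-pad to 4 bytes: K' = 66 39 67 00.
K' ⊕ ipad = 50 0f 51 36.
Inner input = 50 0f 51 36 ∥ 4d 67 65.
Inner hash: sum = 80+15+81+54+77+103+101 = 511; mod 256 = 255 → ff.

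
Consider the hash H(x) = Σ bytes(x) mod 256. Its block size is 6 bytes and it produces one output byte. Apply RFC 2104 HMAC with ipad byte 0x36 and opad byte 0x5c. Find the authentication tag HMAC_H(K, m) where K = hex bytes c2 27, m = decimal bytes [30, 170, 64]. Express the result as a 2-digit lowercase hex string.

Key hex bytes c2 27 is 2 bytes ≤ B = 6; zero-pad to 6 bytes: K' = c2 27 00 00 00 00.
K' ⊕ ipad = f4 11 36 36 36 36.  K' ⊕ opad = 9e 7b 5c 5c 5c 5c.
Inner input = (K'⊕ipad) ∥ m = f4 11 36 36 36 36 ∥ 1e aa 40.
Inner hash: sum = 244+17+54+54+54+54+30+170+64 = 741; mod 256 = 229 → e5.
Outer input = (K'⊕opad) ∥ inner = 9e 7b 5c 5c 5c 5c ∥ e5.
Outer hash (tag): sum = 158+123+92+92+92+92+229 = 878; mod 256 = 110 → 6e.

6e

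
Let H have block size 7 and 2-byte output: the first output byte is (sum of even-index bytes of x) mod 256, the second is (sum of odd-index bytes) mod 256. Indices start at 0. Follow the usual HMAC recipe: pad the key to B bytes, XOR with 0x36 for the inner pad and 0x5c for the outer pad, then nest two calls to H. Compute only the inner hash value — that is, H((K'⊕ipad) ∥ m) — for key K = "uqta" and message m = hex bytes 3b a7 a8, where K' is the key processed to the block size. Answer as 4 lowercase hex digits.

Key "uqta" = 75 71 74 61 is 4 bytes ≤ B = 7; zero-pad to 7 bytes: K' = 75 71 74 61 00 00 00.
K' ⊕ ipad = 43 47 42 57 36 36 36.
Inner input = 43 47 42 57 36 36 36 ∥ 3b a7 a8.
Inner hash: even-index sum = 408 mod 256 = 152; odd-index sum = 439 mod 256 = 183 → 98 b7.

98b7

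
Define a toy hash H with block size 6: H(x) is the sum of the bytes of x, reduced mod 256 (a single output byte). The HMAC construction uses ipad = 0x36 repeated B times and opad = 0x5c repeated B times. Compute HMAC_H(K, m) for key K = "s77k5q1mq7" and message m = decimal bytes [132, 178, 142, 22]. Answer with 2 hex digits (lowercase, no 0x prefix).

26

Key "s77k5q1mq7" = 73 37 37 6b 35 71 31 6d 71 37 is 10 bytes > B = 6, so hash it first: H(key) = 38, then zero-pad to 6 bytes: K' = 38 00 00 00 00 00.
K' ⊕ ipad = 0e 36 36 36 36 36.  K' ⊕ opad = 64 5c 5c 5c 5c 5c.
Inner input = (K'⊕ipad) ∥ m = 0e 36 36 36 36 36 ∥ 84 b2 8e 16.
Inner hash: sum = 14+54+54+54+54+54+132+178+142+22 = 758; mod 256 = 246 → f6.
Outer input = (K'⊕opad) ∥ inner = 64 5c 5c 5c 5c 5c ∥ f6.
Outer hash (tag): sum = 100+92+92+92+92+92+246 = 806; mod 256 = 38 → 26.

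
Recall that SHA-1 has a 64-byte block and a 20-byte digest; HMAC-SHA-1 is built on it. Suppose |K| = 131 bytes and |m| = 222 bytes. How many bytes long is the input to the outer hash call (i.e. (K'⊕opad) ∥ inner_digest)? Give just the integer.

Key is 131 > 64 bytes, so it is hashed to 20 bytes then zero-padded to 64: |K'| = 64.
Outer input = (K'⊕opad) ∥ H(inner) → 64 + 20 = 84 bytes.

84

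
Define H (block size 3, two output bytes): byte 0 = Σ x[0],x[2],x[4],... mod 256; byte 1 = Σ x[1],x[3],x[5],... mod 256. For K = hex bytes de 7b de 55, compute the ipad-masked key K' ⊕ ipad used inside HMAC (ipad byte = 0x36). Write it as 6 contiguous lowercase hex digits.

Key hex bytes de 7b de 55 is 4 bytes > B = 3, so hash it first: H(key) = bc d0, then zero-pad to 3 bytes: K' = bc d0 00.
XOR each byte with 0x36: bc⊕36=8a, d0⊕36=e6, 00⊕36=36.

8ae636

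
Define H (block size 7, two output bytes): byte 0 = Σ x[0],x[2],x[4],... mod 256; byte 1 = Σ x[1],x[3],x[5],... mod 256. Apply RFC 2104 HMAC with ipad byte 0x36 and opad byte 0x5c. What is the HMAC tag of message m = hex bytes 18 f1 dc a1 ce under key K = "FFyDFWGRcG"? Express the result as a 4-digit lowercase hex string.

Key "FFyDFWGRcG" = 46 46 79 44 46 57 47 52 63 47 is 10 bytes > B = 7, so hash it first: H(key) = af 7a, then zero-pad to 7 bytes: K' = af 7a 00 00 00 00 00.
K' ⊕ ipad = 99 4c 36 36 36 36 36.  K' ⊕ opad = f3 26 5c 5c 5c 5c 5c.
Inner input = (K'⊕ipad) ∥ m = 99 4c 36 36 36 36 36 ∥ 18 f1 dc a1 ce.
Inner hash: even-index sum = 717 mod 256 = 205; odd-index sum = 634 mod 256 = 122 → cd 7a.
Outer input = (K'⊕opad) ∥ inner = f3 26 5c 5c 5c 5c 5c ∥ cd 7a.
Outer hash (tag): even-index sum = 641 mod 256 = 129; odd-index sum = 427 mod 256 = 171 → 81 ab.

81ab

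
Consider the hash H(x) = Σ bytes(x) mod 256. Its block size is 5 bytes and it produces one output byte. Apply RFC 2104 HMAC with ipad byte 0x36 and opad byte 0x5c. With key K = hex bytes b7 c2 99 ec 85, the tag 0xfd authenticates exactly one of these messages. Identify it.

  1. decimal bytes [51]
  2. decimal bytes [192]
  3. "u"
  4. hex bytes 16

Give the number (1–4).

Key hex bytes b7 c2 99 ec 85 is exactly B = 5 bytes: K' = b7 c2 99 ec 85.
K' ⊕ ipad = 81 f4 af da b3; K' ⊕ opad = eb 9e c5 b0 d9.
m1: inner = H(81 f4 af da b3 33) = e4; tag = H(eb 9e c5 b0 d9 e4) = bb
m2: inner = H(81 f4 af da b3 c0) = 71; tag = H(eb 9e c5 b0 d9 71) = 48
m3: inner = H(81 f4 af da b3 75) = 26; tag = H(eb 9e c5 b0 d9 26) = fd ← matches
m4: inner = H(81 f4 af da b3 16) = c7; tag = H(eb 9e c5 b0 d9 c7) = 9e

3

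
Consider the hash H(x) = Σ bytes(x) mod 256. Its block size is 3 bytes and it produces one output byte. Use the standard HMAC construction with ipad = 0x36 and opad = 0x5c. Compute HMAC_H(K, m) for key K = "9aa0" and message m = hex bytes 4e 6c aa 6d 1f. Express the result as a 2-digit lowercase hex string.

a8

Key "9aa0" = 39 61 61 30 is 4 bytes > B = 3, so hash it first: H(key) = 2b, then zero-pad to 3 bytes: K' = 2b 00 00.
K' ⊕ ipad = 1d 36 36.  K' ⊕ opad = 77 5c 5c.
Inner input = (K'⊕ipad) ∥ m = 1d 36 36 ∥ 4e 6c aa 6d 1f.
Inner hash: sum = 29+54+54+78+108+170+109+31 = 633; mod 256 = 121 → 79.
Outer input = (K'⊕opad) ∥ inner = 77 5c 5c ∥ 79.
Outer hash (tag): sum = 119+92+92+121 = 424; mod 256 = 168 → a8.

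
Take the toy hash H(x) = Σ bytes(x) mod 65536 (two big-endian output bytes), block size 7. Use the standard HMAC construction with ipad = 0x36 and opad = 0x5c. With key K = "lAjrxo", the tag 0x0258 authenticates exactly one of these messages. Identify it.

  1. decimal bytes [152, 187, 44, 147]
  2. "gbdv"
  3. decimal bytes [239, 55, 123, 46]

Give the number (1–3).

Key "lAjrxo" = 6c 41 6a 72 78 6f is 6 bytes ≤ B = 7; zero-pad to 7 bytes: K' = 6c 41 6a 72 78 6f 00.
K' ⊕ ipad = 5a 77 5c 44 4e 59 36; K' ⊕ opad = 30 1d 36 2e 24 33 5c.
m1: inner = H(5a 77 5c 44 4e 59 36 98 bb 2c 93) = 04 60; tag = H(30 1d 36 2e 24 33 5c 04 60) = 01c8
m2: inner = H(5a 77 5c 44 4e 59 36 67 62 64 76) = 03 f1; tag = H(30 1d 36 2e 24 33 5c 03 f1) = 0258 ← matches
m3: inner = H(5a 77 5c 44 4e 59 36 ef 37 7b 2e) = 04 1d; tag = H(30 1d 36 2e 24 33 5c 04 1d) = 0185

2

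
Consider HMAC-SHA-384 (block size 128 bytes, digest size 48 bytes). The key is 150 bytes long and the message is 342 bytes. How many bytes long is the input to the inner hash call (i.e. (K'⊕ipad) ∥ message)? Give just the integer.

Key is 150 > 128 bytes, so it is hashed to 48 bytes then zero-padded to 128: |K'| = 128.
Inner input = (K'⊕ipad) ∥ m → 128 + 342 = 470 bytes.

470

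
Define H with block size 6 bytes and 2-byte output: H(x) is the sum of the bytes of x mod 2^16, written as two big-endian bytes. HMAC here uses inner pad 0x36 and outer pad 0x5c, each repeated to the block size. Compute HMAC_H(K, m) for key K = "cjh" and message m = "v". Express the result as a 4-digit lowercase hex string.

01e6

Key "cjh" = 63 6a 68 is 3 bytes ≤ B = 6; zero-pad to 6 bytes: K' = 63 6a 68 00 00 00.
K' ⊕ ipad = 55 5c 5e 36 36 36.  K' ⊕ opad = 3f 36 34 5c 5c 5c.
Inner input = (K'⊕ipad) ∥ m = 55 5c 5e 36 36 36 ∥ 76.
Inner hash: sum = 85+92+94+54+54+54+118 = 551 → 02 27.
Outer input = (K'⊕opad) ∥ inner = 3f 36 34 5c 5c 5c ∥ 02 27.
Outer hash (tag): sum = 63+54+52+92+92+92+2+39 = 486 → 01 e6.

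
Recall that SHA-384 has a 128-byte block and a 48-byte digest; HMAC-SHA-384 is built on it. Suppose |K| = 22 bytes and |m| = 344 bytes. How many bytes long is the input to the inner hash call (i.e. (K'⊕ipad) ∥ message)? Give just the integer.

Key is 22 ≤ 128 bytes, zero-padded: |K'| = 128.
Inner input = (K'⊕ipad) ∥ m → 128 + 344 = 472 bytes.

472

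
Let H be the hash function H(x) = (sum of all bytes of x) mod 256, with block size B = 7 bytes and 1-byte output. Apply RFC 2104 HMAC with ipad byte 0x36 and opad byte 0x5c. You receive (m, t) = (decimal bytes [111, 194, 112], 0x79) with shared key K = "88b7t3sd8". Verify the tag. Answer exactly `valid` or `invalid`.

valid

Key "88b7t3sd8" = 38 38 62 37 74 33 73 64 38 is 9 bytes > B = 7, so hash it first: H(key) = bf, then zero-pad to 7 bytes: K' = bf 00 00 00 00 00 00.
K' ⊕ ipad = 89 36 36 36 36 36 36; K' ⊕ opad = e3 5c 5c 5c 5c 5c 5c.
Inner hash: sum = 137+54+54+54+54+54+54+111+194+112 = 878; mod 256 = 110 → 6e.
Outer hash (recomputed tag): sum = 227+92+92+92+92+92+92+110 = 889; mod 256 = 121 → 79.
Recomputed tag = 79; claimed = 79 → match.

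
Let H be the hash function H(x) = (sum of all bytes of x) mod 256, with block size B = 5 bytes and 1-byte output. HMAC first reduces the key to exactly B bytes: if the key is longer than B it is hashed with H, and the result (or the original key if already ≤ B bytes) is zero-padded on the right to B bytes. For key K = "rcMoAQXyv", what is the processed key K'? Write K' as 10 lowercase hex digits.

|K| = 9 > B = 5, so first hash the key.
H(K): sum = 114+99+77+111+65+81+88+121+118 = 874; mod 256 = 106 → 6a.
Zero-pad H(K) = 6a to 5 bytes: K' = 6a 00 00 00 00.

6a00000000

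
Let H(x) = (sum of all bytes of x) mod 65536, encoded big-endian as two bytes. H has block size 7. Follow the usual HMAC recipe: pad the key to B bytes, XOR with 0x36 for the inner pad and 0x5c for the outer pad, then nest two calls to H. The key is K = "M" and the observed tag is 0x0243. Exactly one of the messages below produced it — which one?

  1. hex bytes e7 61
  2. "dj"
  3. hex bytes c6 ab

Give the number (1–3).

Key "M" = 4d is 1 byte ≤ B = 7; zero-pad to 7 bytes: K' = 4d 00 00 00 00 00 00.
K' ⊕ ipad = 7b 36 36 36 36 36 36; K' ⊕ opad = 11 5c 5c 5c 5c 5c 5c.
m1: inner = H(7b 36 36 36 36 36 36 e7 61) = 03 07; tag = H(11 5c 5c 5c 5c 5c 5c 03 07) = 0243 ← matches
m2: inner = H(7b 36 36 36 36 36 36 64 6a) = 02 8d; tag = H(11 5c 5c 5c 5c 5c 5c 02 8d) = 02c8
m3: inner = H(7b 36 36 36 36 36 36 c6 ab) = 03 30; tag = H(11 5c 5c 5c 5c 5c 5c 03 30) = 026c

1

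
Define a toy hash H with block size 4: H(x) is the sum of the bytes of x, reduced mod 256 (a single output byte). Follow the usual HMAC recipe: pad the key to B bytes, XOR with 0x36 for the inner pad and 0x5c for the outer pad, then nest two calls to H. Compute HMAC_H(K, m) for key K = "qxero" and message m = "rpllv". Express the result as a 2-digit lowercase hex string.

Key "qxero" = 71 78 65 72 6f is 5 bytes > B = 4, so hash it first: H(key) = 2f, then zero-pad to 4 bytes: K' = 2f 00 00 00.
K' ⊕ ipad = 19 36 36 36.  K' ⊕ opad = 73 5c 5c 5c.
Inner input = (K'⊕ipad) ∥ m = 19 36 36 36 ∥ 72 70 6c 6c 76.
Inner hash: sum = 25+54+54+54+114+112+108+108+118 = 747; mod 256 = 235 → eb.
Outer input = (K'⊕opad) ∥ inner = 73 5c 5c 5c ∥ eb.
Outer hash (tag): sum = 115+92+92+92+235 = 626; mod 256 = 114 → 72.

72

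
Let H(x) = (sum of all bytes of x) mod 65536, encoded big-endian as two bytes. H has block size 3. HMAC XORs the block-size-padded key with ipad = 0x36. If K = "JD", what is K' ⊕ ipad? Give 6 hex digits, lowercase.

7c7236

Key "JD" = 4a 44 is 2 bytes ≤ B = 3; zero-pad to 3 bytes: K' = 4a 44 00.
XOR each byte with 0x36: 4a⊕36=7c, 44⊕36=72, 00⊕36=36.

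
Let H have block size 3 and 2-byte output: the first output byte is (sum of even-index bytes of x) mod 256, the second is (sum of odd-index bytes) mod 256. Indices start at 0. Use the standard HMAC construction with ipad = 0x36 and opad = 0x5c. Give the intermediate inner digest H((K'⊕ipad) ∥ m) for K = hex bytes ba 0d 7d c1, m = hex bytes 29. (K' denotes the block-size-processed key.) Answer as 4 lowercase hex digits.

3721

Key hex bytes ba 0d 7d c1 is 4 bytes > B = 3, so hash it first: H(key) = 37 ce, then zero-pad to 3 bytes: K' = 37 ce 00.
K' ⊕ ipad = 01 f8 36.
Inner input = 01 f8 36 ∥ 29.
Inner hash: even-index sum = 55 mod 256 = 55; odd-index sum = 289 mod 256 = 33 → 37 21.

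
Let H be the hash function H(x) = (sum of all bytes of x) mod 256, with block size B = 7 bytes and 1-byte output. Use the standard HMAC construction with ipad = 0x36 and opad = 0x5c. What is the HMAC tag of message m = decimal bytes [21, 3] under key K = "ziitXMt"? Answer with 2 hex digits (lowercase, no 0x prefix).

Key "ziitXMt" = 7a 69 69 74 58 4d 74 is exactly B = 7 bytes: K' = 7a 69 69 74 58 4d 74.
K' ⊕ ipad = 4c 5f 5f 42 6e 7b 42.  K' ⊕ opad = 26 35 35 28 04 11 28.
Inner input = (K'⊕ipad) ∥ m = 4c 5f 5f 42 6e 7b 42 ∥ 15 03.
Inner hash: sum = 76+95+95+66+110+123+66+21+3 = 655; mod 256 = 143 → 8f.
Outer input = (K'⊕opad) ∥ inner = 26 35 35 28 04 11 28 ∥ 8f.
Outer hash (tag): sum = 38+53+53+40+4+17+40+143 = 388; mod 256 = 132 → 84.

84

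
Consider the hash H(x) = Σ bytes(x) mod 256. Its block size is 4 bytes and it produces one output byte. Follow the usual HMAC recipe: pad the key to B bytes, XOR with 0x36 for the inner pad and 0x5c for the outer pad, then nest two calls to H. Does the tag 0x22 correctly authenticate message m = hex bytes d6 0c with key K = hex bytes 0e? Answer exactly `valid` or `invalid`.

valid

Key hex bytes 0e is 1 byte ≤ B = 4; zero-pad to 4 bytes: K' = 0e 00 00 00.
K' ⊕ ipad = 38 36 36 36; K' ⊕ opad = 52 5c 5c 5c.
Inner hash: sum = 56+54+54+54+214+12 = 444; mod 256 = 188 → bc.
Outer hash (recomputed tag): sum = 82+92+92+92+188 = 546; mod 256 = 34 → 22.
Recomputed tag = 22; claimed = 22 → match.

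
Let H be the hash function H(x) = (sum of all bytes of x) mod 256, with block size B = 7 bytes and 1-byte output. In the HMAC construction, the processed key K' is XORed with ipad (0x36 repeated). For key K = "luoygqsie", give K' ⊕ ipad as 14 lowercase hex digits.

d4363636363636

Key "luoygqsie" = 6c 75 6f 79 67 71 73 69 65 is 9 bytes > B = 7, so hash it first: H(key) = e2, then zero-pad to 7 bytes: K' = e2 00 00 00 00 00 00.
XOR each byte with 0x36: e2⊕36=d4, 00⊕36=36, 00⊕36=36, 00⊕36=36, 00⊕36=36, 00⊕36=36, 00⊕36=36.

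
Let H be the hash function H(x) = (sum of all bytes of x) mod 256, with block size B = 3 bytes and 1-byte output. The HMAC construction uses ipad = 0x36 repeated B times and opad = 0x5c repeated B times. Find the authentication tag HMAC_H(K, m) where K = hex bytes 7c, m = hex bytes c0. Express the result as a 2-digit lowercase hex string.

4e

Key hex bytes 7c is 1 byte ≤ B = 3; zero-pad to 3 bytes: K' = 7c 00 00.
K' ⊕ ipad = 4a 36 36.  K' ⊕ opad = 20 5c 5c.
Inner input = (K'⊕ipad) ∥ m = 4a 36 36 ∥ c0.
Inner hash: sum = 74+54+54+192 = 374; mod 256 = 118 → 76.
Outer input = (K'⊕opad) ∥ inner = 20 5c 5c ∥ 76.
Outer hash (tag): sum = 32+92+92+118 = 334; mod 256 = 78 → 4e.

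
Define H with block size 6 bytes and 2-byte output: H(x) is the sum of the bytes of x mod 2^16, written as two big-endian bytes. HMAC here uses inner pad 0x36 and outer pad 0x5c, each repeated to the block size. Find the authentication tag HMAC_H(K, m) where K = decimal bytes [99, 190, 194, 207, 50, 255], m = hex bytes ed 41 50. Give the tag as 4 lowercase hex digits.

037d

Key decimal bytes [99, 190, 194, 207, 50, 255] = 63 be c2 cf 32 ff is exactly B = 6 bytes: K' = 63 be c2 cf 32 ff.
K' ⊕ ipad = 55 88 f4 f9 04 c9.  K' ⊕ opad = 3f e2 9e 93 6e a3.
Inner input = (K'⊕ipad) ∥ m = 55 88 f4 f9 04 c9 ∥ ed 41 50.
Inner hash: sum = 85+136+244+249+4+201+237+65+80 = 1301 → 05 15.
Outer input = (K'⊕opad) ∥ inner = 3f e2 9e 93 6e a3 ∥ 05 15.
Outer hash (tag): sum = 63+226+158+147+110+163+5+21 = 893 → 03 7d.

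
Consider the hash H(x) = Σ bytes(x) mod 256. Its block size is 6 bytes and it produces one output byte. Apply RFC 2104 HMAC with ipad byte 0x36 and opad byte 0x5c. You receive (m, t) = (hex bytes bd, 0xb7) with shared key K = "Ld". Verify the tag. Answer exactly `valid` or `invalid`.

invalid

Key "Ld" = 4c 64 is 2 bytes ≤ B = 6; zero-pad to 6 bytes: K' = 4c 64 00 00 00 00.
K' ⊕ ipad = 7a 52 36 36 36 36; K' ⊕ opad = 10 38 5c 5c 5c 5c.
Inner hash: sum = 122+82+54+54+54+54+189 = 609; mod 256 = 97 → 61.
Outer hash (recomputed tag): sum = 16+56+92+92+92+92+97 = 537; mod 256 = 25 → 19.
Recomputed tag = 19; claimed = b7 → mismatch.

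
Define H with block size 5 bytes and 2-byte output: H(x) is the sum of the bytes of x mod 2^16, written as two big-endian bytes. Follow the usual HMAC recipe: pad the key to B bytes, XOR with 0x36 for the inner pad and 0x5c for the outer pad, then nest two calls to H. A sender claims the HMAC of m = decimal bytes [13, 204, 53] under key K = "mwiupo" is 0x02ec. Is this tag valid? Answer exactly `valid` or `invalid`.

Key "mwiupo" = 6d 77 69 75 70 6f is 6 bytes > B = 5, so hash it first: H(key) = 02 a1, then zero-pad to 5 bytes: K' = 02 a1 00 00 00.
K' ⊕ ipad = 34 97 36 36 36; K' ⊕ opad = 5e fd 5c 5c 5c.
Inner hash: sum = 52+151+54+54+54+13+204+53 = 635 → 02 7b.
Outer hash (recomputed tag): sum = 94+253+92+92+92+2+123 = 748 → 02 ec.
Recomputed tag = 02ec; claimed = 02ec → match.

valid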